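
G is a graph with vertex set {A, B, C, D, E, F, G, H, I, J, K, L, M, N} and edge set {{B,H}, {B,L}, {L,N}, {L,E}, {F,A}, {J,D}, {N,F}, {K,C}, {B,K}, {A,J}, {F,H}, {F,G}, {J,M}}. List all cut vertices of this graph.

A, B, F, J, K, L

Removing A increases the component count from 2 to 3, so A is a cut vertex.
Removing B increases the component count from 2 to 3, so B is a cut vertex.
Removing F increases the component count from 2 to 4, so F is a cut vertex.
Likewise J, K, L are cut vertices.
By contrast removing M leaves 2 components; it is not a cut vertex. No other vertex is a cut vertex either.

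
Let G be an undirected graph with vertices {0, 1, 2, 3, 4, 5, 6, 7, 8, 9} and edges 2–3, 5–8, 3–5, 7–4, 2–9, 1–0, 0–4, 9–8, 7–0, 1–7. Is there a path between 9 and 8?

From 9 we can reach 2, 3, 5, 8, 9, which includes 8.

Yes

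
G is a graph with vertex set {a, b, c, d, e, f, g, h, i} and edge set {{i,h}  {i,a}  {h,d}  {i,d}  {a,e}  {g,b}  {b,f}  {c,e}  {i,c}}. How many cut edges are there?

2

The edges on the cycle i-h-d-i are not bridges since each lies on that cycle.
But removing g - b disconnects g from b; removing f - b disconnects f from b — these are bridges.
That makes 2 bridges.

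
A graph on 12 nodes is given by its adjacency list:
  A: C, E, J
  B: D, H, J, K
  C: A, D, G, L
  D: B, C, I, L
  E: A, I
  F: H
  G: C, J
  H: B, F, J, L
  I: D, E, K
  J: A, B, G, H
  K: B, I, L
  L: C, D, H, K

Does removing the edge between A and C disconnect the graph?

No

After removing A-C, the path A-J-G-C still connects them, so the edge is not a bridge.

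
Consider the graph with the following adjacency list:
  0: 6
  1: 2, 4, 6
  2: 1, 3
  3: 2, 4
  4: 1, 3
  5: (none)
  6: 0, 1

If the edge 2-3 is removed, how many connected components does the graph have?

2

2 and 3 are still connected via 2-1-4-3, so the component count stays at 2.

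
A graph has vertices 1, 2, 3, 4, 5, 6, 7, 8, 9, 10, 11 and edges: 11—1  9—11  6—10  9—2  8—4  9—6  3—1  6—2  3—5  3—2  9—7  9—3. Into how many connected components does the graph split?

Starting from 4 we can reach 4, 8. That is one component of size 2.
Starting from 1 we can reach 1, 2, 3, 5, 6, 7, 9, 10, 11. That is one component of size 9.
Total: 2 components.

2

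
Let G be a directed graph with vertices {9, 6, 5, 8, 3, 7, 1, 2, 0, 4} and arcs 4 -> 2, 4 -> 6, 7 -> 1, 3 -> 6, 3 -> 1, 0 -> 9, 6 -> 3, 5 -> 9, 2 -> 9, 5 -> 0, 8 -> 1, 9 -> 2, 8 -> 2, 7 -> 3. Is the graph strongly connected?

There is no directed path from 7 to 4, so the graph is not strongly connected.

No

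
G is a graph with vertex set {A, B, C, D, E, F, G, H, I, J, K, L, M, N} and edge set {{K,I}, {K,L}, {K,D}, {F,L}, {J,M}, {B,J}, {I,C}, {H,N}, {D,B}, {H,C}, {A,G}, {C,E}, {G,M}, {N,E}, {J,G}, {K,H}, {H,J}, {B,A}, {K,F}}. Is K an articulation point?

Yes

Deleting K raises the number of components from 1 to 2, so K is a cut vertex.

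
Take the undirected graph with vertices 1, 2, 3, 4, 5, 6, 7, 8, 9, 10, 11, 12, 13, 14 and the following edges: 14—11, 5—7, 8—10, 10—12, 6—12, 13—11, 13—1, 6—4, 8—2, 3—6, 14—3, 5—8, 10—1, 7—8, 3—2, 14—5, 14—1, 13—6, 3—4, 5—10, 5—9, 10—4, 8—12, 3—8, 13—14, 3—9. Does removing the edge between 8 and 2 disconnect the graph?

No

After removing 8—2, the path 8-3-2 still connects them, so the edge is not a bridge.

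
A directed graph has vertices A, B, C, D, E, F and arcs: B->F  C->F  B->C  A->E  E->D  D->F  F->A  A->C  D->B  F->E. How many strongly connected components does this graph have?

1

{A, B, C, D, E, F} are all mutually reachable — one SCC of size 6.
That gives 1 strongly connected component.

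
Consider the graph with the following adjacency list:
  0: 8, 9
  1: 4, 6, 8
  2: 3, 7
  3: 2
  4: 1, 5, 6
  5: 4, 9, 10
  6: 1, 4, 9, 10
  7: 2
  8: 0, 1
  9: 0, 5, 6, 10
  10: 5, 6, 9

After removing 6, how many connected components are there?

With 6 gone, the remaining components are: {2, 3, 7}; {0, 1, 4, 5, 8, 9, 10}.
That is 2 components.

2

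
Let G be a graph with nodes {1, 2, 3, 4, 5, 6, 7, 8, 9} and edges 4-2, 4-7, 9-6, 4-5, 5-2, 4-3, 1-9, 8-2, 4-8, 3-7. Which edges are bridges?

The edges on the cycle 4-3-7-4 are not bridges since each lies on that cycle.
But removing 1-9 disconnects 1 from 9; removing 6-9 disconnects 6 from 9 — these are bridges.

1-9, 6-9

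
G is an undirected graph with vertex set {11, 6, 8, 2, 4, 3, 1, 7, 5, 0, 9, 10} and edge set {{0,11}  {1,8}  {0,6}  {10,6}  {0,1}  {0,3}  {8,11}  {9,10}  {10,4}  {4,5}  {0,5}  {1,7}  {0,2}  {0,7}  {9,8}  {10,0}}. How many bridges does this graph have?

2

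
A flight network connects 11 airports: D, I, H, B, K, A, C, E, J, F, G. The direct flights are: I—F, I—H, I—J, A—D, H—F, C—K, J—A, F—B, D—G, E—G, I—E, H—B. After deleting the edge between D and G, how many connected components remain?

D and G are still connected via D-A-J-I-E-G, so the component count stays at 2.

2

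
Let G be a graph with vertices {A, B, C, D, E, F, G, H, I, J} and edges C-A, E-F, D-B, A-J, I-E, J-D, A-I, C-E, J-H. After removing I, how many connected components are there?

2

With I gone, the remaining components are: {G}; {A, B, C, D, E, F, H, J}.
That is 2 components.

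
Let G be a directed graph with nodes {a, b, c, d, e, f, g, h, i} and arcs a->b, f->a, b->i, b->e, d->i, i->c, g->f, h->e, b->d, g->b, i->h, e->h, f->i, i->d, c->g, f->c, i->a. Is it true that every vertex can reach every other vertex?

No

There is no directed path from e to g, so the graph is not strongly connected.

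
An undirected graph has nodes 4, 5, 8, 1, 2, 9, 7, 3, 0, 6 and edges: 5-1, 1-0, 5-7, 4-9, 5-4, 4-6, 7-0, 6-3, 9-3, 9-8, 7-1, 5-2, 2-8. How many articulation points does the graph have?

1

Removing 5 increases the component count from 1 to 2, so 5 is a cut vertex.
By contrast removing 1 leaves 1 component; it is not a cut vertex. No other vertex is a cut vertex either.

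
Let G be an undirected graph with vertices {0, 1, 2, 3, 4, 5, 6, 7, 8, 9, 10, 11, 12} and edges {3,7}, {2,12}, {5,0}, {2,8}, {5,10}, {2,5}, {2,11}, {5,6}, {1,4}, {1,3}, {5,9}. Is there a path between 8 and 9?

Yes

From 8 we can reach 0, 2, 5, 6, 8, 9, 10, 11, 12, which includes 9.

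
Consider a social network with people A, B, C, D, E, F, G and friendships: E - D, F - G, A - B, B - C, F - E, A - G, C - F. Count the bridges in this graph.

The edges on the cycle A-B-C-F-G-A are not bridges since each lies on that cycle.
But removing E - D disconnects E from D; removing F - E disconnects F from E — these are bridges.
That makes 2 bridges.

2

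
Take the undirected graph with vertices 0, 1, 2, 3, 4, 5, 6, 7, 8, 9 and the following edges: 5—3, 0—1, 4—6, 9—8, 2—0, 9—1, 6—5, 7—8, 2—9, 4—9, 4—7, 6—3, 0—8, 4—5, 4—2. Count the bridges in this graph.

0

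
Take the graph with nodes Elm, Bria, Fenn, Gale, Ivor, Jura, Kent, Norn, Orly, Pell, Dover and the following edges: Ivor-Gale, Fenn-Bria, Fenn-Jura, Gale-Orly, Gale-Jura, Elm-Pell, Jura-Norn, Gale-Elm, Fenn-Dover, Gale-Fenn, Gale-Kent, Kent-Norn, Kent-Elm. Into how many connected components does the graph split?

Starting from Elm we can reach Elm, Bria, Fenn, Gale, Ivor, Jura, Kent, Norn, Orly, Pell, Dover. That is one component of size 11.
Total: 1 component.

1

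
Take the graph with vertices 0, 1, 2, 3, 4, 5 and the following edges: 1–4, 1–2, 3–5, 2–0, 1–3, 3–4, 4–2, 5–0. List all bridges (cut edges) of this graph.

none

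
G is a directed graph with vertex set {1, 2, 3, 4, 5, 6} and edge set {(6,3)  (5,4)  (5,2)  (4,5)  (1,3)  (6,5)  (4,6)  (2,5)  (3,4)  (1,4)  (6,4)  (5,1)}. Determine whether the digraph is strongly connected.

Yes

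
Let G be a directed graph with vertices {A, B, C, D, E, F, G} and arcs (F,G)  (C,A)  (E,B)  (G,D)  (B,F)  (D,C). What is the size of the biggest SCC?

1

{F} is an SCC by itself.
{D} is an SCC by itself.
{B} is an SCC by itself.
{A} is an SCC by itself.
{E} is an SCC by itself.
(and 2 more singleton SCCs)
The largest has 1 vertex.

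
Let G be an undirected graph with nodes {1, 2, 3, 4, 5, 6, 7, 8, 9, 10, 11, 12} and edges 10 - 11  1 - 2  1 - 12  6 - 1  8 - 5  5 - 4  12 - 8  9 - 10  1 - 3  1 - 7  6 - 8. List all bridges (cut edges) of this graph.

1-2, 1-3, 1-7, 10-11, 10-9, 4-5, 5-8

The edges on the cycle 6-1-12-8-6 are not bridges since each lies on that cycle.
But removing 8 - 5 disconnects 8 from 5; removing 1 - 7 disconnects 1 from 7; removing 9 - 10 disconnects 9 from 10; removing 1 - 2 disconnects 1 from 2 — these are bridges.
In total 7 edges are bridges.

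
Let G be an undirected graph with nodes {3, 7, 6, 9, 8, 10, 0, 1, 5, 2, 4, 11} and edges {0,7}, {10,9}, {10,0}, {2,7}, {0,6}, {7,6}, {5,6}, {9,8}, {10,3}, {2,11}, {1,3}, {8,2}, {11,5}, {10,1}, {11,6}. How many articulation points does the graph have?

1

Removing 10 increases the component count from 2 to 3, so 10 is a cut vertex.
By contrast removing 1 leaves 2 components; it is not a cut vertex. No other vertex is a cut vertex either.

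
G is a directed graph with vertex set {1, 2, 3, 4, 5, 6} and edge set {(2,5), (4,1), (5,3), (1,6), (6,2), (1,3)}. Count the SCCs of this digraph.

{4} is an SCC by itself.
{3} is an SCC by itself.
{5} is an SCC by itself.
{1} is an SCC by itself.
{6} is an SCC by itself.
(and 1 more singleton SCC)
That gives 6 strongly connected components.

6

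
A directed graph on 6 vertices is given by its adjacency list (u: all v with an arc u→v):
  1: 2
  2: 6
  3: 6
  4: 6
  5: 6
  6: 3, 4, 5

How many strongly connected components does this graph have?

{3, 4, 5, 6} are all mutually reachable — one SCC of size 4.
{2} is an SCC by itself.
{1} is an SCC by itself.
That gives 3 strongly connected components.

3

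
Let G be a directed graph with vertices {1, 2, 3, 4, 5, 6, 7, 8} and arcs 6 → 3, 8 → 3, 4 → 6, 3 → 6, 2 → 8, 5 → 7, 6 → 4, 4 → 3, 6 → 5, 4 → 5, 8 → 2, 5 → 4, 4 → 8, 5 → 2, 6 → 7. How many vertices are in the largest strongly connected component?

6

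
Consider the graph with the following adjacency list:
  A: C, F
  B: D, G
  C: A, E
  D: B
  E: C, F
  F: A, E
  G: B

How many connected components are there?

2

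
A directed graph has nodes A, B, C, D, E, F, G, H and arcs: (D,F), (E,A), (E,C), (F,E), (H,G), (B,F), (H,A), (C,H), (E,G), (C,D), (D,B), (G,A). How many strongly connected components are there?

4

{B, C, D, E, F} are all mutually reachable — one SCC of size 5.
{H} is an SCC by itself.
{G} is an SCC by itself.
{A} is an SCC by itself.
That gives 4 strongly connected components.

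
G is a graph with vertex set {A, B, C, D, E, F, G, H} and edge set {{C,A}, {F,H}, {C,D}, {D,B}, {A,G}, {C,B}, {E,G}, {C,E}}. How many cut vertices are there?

Removing C increases the component count from 2 to 3, so C is a cut vertex.
By contrast removing A leaves 2 components; it is not a cut vertex. No other vertex is a cut vertex either.

1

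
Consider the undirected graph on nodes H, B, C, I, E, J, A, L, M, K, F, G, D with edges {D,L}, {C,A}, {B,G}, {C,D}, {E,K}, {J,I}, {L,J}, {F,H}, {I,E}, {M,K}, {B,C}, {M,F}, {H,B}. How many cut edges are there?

The edges on the cycle M-F-H-B-C-D-L-J-I-E-K-M are not bridges since each lies on that cycle.
But removing G - B disconnects G from B; removing C - A disconnects C from A — these are bridges.
That makes 2 bridges.

2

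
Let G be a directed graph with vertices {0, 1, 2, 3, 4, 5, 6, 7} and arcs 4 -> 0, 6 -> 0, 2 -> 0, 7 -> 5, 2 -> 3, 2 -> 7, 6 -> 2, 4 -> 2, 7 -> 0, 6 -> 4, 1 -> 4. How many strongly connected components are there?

{3} is an SCC by itself.
{2} is an SCC by itself.
{4} is an SCC by itself.
{7} is an SCC by itself.
{1} is an SCC by itself.
(and 3 more singleton SCCs)
That gives 8 strongly connected components.

8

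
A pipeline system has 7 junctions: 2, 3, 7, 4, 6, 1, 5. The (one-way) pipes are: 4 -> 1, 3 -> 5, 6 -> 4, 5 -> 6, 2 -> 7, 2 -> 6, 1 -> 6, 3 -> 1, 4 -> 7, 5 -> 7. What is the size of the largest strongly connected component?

3

{1, 4, 6} are all mutually reachable — one SCC of size 3.
{3} is an SCC by itself.
{2} is an SCC by itself.
{7} is an SCC by itself.
{5} is an SCC by itself.
The largest has 3 vertices.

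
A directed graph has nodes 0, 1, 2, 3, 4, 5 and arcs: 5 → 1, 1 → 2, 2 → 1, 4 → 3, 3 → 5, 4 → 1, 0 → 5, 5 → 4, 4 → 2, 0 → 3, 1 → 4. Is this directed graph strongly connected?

No

There is no directed path from 1 to 0, so the graph is not strongly connected.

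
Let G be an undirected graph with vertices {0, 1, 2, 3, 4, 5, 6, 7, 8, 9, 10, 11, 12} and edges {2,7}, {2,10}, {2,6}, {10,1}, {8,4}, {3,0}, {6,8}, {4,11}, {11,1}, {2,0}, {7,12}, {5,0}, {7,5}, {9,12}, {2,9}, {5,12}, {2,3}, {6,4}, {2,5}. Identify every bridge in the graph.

none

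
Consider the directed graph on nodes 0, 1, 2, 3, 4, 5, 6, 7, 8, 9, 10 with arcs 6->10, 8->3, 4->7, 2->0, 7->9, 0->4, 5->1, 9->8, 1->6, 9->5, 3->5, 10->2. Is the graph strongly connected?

Yes

From 7 we can reach every vertex (0, 1, 2, 3, 4, 5, 6, 7, 8, 9, 10), and every vertex can reach 7 (0, 1, 2, 3, 4, 5, 6, 7, 8, 9, 10). So the whole graph is one strongly connected component.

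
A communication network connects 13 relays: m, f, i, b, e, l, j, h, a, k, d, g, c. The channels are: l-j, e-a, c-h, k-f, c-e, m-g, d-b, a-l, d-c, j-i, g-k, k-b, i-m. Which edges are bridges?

The edges on the cycle d-c-e-a-l-j-i-m-g-k-b-d are not bridges since each lies on that cycle.
But removing c-h disconnects c from h; removing k-f disconnects k from f — these are bridges.

c-h, f-k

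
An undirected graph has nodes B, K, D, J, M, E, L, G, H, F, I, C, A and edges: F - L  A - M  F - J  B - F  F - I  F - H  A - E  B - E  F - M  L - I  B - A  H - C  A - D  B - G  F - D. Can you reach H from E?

Yes

From E we can reach A, B, C, D, E, F, G, H, I, J, L, M, which includes H.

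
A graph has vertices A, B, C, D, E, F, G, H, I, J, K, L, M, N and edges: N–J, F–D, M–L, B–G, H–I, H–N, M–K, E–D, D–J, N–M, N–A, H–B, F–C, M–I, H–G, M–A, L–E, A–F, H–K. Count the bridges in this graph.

The edges on the cycle H-N-M-K-H are not bridges since each lies on that cycle.
But removing F–C disconnects F from C — this is a bridge.

1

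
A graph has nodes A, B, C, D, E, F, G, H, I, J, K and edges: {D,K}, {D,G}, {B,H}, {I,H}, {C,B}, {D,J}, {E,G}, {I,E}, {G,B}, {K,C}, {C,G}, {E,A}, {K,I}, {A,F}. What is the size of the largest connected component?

11

Starting from A we can reach A, B, C, D, E, F, G, H, I, J, K. That is one component of size 11.
The largest has 11 vertices.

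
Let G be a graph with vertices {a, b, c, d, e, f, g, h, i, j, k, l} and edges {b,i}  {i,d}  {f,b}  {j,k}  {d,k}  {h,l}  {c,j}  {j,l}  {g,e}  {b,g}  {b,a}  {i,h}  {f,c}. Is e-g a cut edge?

Removing e-g leaves no path between e and g: the component count goes from 1 to 2. So it is a bridge.

Yes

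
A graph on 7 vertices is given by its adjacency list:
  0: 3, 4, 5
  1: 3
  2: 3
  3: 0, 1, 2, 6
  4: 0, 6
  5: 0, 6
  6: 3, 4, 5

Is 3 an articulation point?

Deleting 3 raises the number of components from 1 to 3, so 3 is a cut vertex.

Yes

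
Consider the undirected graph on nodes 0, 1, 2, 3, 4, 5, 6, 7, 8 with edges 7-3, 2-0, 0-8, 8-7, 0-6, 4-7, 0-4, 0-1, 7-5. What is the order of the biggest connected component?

9

Starting from 0 we can reach 0, 1, 2, 3, 4, 5, 6, 7, 8. That is one component of size 9.
The largest has 9 vertices.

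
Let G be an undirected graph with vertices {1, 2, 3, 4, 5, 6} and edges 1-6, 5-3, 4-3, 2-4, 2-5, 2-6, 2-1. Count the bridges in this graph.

The edges on the cycle 2-1-6-2 are not bridges since each lies on that cycle.
Every edge lies on some cycle, so there are no bridges.

0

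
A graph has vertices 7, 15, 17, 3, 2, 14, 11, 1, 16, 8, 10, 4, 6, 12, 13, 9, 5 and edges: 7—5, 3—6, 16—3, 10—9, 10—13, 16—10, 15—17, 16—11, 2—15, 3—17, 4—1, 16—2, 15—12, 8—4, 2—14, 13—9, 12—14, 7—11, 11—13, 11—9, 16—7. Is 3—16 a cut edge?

No

After removing 3—16, the path 3-17-15-2-16 still connects them, so the edge is not a bridge.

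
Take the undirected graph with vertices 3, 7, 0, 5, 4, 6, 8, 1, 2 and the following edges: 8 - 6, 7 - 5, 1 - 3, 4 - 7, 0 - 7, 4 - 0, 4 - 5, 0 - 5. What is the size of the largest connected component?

2 is isolated — a component by itself.
Starting from 6 we can reach 6, 8. That is one component of size 2.
Starting from 1 we can reach 1, 3. That is one component of size 2.
Starting from 0 we can reach 0, 4, 5, 7. That is one component of size 4.
The largest has 4 vertices.

4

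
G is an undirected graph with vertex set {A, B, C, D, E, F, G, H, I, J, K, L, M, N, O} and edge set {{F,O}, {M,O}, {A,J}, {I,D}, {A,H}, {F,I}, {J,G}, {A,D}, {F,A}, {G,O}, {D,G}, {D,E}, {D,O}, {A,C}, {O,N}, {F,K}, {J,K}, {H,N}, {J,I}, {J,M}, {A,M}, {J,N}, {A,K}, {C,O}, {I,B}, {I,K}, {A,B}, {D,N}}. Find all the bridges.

D-E

The edges on the cycle A-J-I-B-A are not bridges since each lies on that cycle.
But removing E-D disconnects E from D — this is a bridge.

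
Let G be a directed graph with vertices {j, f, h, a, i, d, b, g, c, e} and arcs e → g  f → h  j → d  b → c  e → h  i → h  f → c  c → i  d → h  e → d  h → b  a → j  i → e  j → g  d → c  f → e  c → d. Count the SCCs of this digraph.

{b, c, d, e, h, i} are all mutually reachable — one SCC of size 6.
{f} is an SCC by itself.
{a} is an SCC by itself.
{g} is an SCC by itself.
{j} is an SCC by itself.
That gives 5 strongly connected components.

5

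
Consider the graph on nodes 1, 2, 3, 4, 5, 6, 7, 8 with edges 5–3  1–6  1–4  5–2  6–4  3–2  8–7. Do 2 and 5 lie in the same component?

Yes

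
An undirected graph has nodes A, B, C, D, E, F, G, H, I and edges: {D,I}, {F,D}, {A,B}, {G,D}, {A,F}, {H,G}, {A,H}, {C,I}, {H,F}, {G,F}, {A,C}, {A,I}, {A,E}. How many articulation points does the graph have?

Removing A increases the component count from 1 to 3, so A is a cut vertex.
By contrast removing I leaves 1 component; it is not a cut vertex. No other vertex is a cut vertex either.

1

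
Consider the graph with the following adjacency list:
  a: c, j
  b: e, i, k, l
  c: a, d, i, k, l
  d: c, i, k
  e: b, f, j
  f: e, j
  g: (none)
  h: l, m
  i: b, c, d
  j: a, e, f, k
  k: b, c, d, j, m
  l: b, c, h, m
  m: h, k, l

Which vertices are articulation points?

none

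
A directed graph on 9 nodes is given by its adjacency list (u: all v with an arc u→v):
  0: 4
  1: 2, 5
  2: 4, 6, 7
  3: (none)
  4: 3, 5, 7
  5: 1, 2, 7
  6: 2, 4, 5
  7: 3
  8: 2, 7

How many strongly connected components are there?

5

{1, 2, 4, 5, 6} are all mutually reachable — one SCC of size 5.
{3} is an SCC by itself.
{0} is an SCC by itself.
{7} is an SCC by itself.
{8} is an SCC by itself.
That gives 5 strongly connected components.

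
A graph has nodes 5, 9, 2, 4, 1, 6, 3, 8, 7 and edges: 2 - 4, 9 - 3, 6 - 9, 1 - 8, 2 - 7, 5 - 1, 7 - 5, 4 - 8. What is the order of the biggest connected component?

6

Starting from 3 we can reach 3, 6, 9. That is one component of size 3.
Starting from 1 we can reach 1, 2, 4, 5, 7, 8. That is one component of size 6.
The largest has 6 vertices.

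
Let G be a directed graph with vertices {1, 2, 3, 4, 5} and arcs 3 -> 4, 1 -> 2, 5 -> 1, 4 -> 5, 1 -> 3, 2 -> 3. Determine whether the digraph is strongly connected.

Yes

From 4 we can reach every vertex (1, 2, 3, 4, 5), and every vertex can reach 4 (1, 2, 3, 4, 5). So the whole graph is one strongly connected component.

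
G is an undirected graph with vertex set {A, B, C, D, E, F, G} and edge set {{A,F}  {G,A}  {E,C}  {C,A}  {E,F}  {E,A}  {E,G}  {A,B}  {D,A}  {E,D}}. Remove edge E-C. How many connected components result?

E and C are still connected via E-A-C, so the component count stays at 1.

1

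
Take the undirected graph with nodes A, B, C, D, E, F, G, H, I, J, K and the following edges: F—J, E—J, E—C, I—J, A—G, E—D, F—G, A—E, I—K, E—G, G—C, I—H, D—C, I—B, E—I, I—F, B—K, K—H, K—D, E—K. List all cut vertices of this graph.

Removing H, for instance, still leaves 1 component. No single vertex removal increases the component count — the graph has no articulation points.

none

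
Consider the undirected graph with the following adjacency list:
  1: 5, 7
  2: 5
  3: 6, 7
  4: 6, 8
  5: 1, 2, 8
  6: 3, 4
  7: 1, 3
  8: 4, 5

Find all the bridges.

The edges on the cycle 4-6-3-7-1-5-8-4 are not bridges since each lies on that cycle.
But removing 5-2 disconnects 5 from 2 — this is a bridge.

2-5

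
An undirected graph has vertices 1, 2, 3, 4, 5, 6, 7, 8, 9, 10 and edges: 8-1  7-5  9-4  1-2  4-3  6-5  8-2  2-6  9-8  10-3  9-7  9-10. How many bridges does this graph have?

The edges on the cycle 9-10-3-4-9 are not bridges since each lies on that cycle.
Every edge lies on some cycle, so there are no bridges.

0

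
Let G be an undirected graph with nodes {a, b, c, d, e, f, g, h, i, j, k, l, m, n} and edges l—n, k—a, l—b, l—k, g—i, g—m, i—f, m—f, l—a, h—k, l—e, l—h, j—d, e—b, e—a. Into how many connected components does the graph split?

c is isolated — a component by itself.
Starting from d we can reach d, j. That is one component of size 2.
Starting from f we can reach f, g, i, m. That is one component of size 4.
Starting from a we can reach a, b, e, h, k, l, n. That is one component of size 7.
Total: 4 components.

4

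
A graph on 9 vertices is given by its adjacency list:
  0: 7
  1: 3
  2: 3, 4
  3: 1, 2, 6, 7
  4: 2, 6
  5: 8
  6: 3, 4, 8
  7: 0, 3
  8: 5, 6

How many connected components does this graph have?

1

Starting from 0 we can reach 0, 1, 2, 3, 4, 5, 6, 7, 8. That is one component of size 9.
Total: 1 component.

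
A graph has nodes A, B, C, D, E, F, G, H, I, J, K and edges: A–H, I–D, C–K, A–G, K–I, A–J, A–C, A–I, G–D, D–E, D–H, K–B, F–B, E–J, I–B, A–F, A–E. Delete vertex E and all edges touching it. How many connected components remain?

1

With E gone, the remaining components are: {A, B, C, D, F, G, H, I, J, K}.
That is 1 component.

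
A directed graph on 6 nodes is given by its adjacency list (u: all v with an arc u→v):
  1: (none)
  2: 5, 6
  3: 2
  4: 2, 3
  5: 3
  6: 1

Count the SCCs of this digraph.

{2, 3, 5} are all mutually reachable — one SCC of size 3.
{4} is an SCC by itself.
{1} is an SCC by itself.
{6} is an SCC by itself.
That gives 4 strongly connected components.

4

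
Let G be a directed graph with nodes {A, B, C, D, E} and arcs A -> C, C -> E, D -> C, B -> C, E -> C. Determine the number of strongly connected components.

4

{C, E} are all mutually reachable — one SCC of size 2.
{D} is an SCC by itself.
{A} is an SCC by itself.
{B} is an SCC by itself.
That gives 4 strongly connected components.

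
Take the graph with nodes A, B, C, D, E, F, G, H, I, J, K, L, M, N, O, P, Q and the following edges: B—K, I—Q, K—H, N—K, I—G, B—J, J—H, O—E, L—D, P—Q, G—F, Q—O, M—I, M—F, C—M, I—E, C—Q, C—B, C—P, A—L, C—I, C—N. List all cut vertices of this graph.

Removing C increases the component count from 2 to 3, so C is a cut vertex.
Removing L increases the component count from 2 to 3, so L is a cut vertex.
By contrast removing J leaves 2 components; it is not a cut vertex. No other vertex is a cut vertex either.

C, L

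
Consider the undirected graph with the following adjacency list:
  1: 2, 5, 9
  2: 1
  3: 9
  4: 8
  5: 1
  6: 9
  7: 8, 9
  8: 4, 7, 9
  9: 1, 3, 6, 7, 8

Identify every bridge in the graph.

1-2, 1-5, 1-9, 3-9, 4-8, 6-9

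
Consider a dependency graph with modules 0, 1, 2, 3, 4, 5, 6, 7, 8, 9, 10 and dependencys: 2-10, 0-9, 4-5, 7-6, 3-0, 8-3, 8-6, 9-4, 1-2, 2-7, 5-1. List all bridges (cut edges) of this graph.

10-2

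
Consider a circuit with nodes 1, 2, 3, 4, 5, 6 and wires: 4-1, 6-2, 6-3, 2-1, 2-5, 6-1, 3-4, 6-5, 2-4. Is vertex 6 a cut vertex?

No

Deleting 6 leaves 1 component (was 1) (its neighbors 1, 2, 3, 5 remain connected to each other), so 6 is not a cut vertex.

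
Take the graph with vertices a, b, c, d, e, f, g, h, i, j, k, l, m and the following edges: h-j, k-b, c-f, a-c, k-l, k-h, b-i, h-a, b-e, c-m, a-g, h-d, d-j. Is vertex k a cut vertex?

Yes

Deleting k raises the number of components from 1 to 3, so k is a cut vertex.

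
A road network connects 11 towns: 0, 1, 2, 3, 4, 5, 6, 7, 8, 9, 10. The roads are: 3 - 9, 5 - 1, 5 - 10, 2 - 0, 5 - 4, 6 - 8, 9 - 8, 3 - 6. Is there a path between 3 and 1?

The component containing 3 is {3, 6, 8, 9}, and 1 is not in it.

No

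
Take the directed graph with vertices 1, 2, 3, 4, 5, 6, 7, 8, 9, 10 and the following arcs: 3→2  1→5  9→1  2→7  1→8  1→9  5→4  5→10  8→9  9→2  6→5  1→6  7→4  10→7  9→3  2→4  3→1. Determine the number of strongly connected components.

7

{1, 3, 8, 9} are all mutually reachable — one SCC of size 4.
{7} is an SCC by itself.
{5} is an SCC by itself.
{6} is an SCC by itself.
{2} is an SCC by itself.
(and 2 more singleton SCCs)
That gives 7 strongly connected components.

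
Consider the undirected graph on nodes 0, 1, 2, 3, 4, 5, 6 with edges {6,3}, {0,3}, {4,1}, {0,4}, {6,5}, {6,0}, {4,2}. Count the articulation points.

3

Removing 0 increases the component count from 1 to 2, so 0 is a cut vertex.
Removing 4 increases the component count from 1 to 3, so 4 is a cut vertex.
Removing 6 increases the component count from 1 to 2, so 6 is a cut vertex.
By contrast removing 3 leaves 1 component; it is not a cut vertex. No other vertex is a cut vertex either.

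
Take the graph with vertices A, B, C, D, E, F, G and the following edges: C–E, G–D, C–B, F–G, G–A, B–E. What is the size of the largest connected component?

Starting from B we can reach B, C, E. That is one component of size 3.
Starting from A we can reach A, D, F, G. That is one component of size 4.
The largest has 4 vertices.

4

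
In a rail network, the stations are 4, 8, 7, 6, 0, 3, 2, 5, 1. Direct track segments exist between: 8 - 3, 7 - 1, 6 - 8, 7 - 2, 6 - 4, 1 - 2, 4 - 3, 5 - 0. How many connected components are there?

3

Starting from 0 we can reach 0, 5. That is one component of size 2.
Starting from 1 we can reach 1, 2, 7. That is one component of size 3.
Starting from 3 we can reach 3, 4, 6, 8. That is one component of size 4.
Total: 3 components.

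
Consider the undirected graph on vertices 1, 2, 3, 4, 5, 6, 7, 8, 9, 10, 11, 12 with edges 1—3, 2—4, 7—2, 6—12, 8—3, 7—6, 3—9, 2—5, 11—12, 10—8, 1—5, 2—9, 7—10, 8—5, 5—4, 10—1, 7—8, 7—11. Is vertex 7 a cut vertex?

Deleting 7 raises the number of components from 1 to 2, so 7 is a cut vertex.

Yes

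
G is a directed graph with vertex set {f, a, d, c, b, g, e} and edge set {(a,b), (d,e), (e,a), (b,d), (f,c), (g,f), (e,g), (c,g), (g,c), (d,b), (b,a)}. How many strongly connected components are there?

{a, b, d, e} are all mutually reachable — one SCC of size 4.
{c, f, g} are all mutually reachable — one SCC of size 3.
That gives 2 strongly connected components.

2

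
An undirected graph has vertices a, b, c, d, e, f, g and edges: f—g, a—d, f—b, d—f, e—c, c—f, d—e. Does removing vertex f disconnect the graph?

Yes

Deleting f raises the number of components from 1 to 3, so f is a cut vertex.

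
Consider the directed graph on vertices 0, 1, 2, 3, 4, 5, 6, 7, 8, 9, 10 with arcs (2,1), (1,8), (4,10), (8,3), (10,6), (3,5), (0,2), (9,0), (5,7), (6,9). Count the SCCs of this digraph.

{6} is an SCC by itself.
{9} is an SCC by itself.
{4} is an SCC by itself.
{1} is an SCC by itself.
{10} is an SCC by itself.
(and 6 more singleton SCCs)
That gives 11 strongly connected components.

11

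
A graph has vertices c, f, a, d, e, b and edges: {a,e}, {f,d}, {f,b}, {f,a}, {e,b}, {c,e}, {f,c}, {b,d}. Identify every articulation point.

none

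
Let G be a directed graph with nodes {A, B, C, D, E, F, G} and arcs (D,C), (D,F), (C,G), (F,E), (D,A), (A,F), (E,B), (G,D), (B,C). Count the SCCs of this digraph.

1

{A, B, C, D, E, F, G} are all mutually reachable — one SCC of size 7.
That gives 1 strongly connected component.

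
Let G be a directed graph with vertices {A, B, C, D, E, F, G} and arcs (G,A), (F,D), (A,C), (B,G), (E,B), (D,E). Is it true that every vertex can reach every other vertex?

No

There is no directed path from G to D, so the graph is not strongly connected.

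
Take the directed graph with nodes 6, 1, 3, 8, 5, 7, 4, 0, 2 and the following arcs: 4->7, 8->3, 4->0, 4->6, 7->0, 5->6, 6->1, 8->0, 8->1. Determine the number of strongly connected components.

{4} is an SCC by itself.
{6} is an SCC by itself.
{1} is an SCC by itself.
{0} is an SCC by itself.
{3} is an SCC by itself.
(and 4 more singleton SCCs)
That gives 9 strongly connected components.

9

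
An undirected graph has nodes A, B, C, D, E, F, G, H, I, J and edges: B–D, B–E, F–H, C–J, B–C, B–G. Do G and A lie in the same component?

No

The component containing G is {B, C, D, E, G, J}, and A is not in it.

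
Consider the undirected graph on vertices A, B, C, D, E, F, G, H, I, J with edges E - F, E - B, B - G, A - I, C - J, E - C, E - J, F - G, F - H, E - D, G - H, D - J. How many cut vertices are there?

Removing E increases the component count from 2 to 3, so E is a cut vertex.
By contrast removing H leaves 2 components; it is not a cut vertex. No other vertex is a cut vertex either.

1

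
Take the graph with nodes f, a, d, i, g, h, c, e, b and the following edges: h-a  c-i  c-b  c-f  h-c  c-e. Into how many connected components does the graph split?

3

d is isolated — a component by itself.
g is isolated — a component by itself.
Starting from a we can reach a, b, c, e, f, h, i. That is one component of size 7.
Total: 3 components.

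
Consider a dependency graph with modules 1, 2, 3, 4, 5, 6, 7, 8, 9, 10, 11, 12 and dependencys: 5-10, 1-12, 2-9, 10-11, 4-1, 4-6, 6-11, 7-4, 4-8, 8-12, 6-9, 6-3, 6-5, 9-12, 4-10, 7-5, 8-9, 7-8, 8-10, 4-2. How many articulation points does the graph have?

1

Removing 6 increases the component count from 1 to 2, so 6 is a cut vertex.
By contrast removing 5 leaves 1 component; it is not a cut vertex. No other vertex is a cut vertex either.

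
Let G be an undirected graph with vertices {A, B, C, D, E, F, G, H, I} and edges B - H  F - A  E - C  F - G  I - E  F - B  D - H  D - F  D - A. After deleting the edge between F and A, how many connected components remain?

F and A are still connected via F-D-A, so the component count stays at 2.

2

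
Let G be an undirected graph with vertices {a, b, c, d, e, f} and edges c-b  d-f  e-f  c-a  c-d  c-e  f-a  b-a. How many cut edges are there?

0

The edges on the cycle c-b-a-f-e-c are not bridges since each lies on that cycle.
Every edge lies on some cycle, so there are no bridges.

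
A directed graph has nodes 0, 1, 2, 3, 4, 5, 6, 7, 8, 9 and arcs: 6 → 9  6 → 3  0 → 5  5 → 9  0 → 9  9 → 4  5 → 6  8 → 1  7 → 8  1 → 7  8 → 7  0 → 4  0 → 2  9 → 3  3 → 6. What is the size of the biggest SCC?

3

{1, 7, 8} are all mutually reachable — one SCC of size 3.
{3, 6, 9} are all mutually reachable — one SCC of size 3.
{5} is an SCC by itself.
{0} is an SCC by itself.
{4} is an SCC by itself.
(and 1 more singleton SCC)
The largest has 3 vertices.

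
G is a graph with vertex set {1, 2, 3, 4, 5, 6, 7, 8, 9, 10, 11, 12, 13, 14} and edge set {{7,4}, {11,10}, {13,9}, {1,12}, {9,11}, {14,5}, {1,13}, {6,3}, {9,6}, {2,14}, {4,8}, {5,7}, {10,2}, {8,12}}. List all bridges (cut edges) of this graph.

3-6, 6-9

The edges on the cycle 1-13-9-11-10-2-14-5-7-4-8-12-1 are not bridges since each lies on that cycle.
But removing 6 - 3 disconnects 6 from 3; removing 9 - 6 disconnects 9 from 6 — these are bridges.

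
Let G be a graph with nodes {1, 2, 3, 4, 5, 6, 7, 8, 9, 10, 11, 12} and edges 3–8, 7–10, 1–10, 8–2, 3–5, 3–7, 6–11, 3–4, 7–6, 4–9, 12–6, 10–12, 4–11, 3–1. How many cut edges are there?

4

The edges on the cycle 3-1-10-12-6-7-3 are not bridges since each lies on that cycle.
But removing 8–2 disconnects 8 from 2; removing 9–4 disconnects 9 from 4; removing 5–3 disconnects 5 from 3; removing 8–3 disconnects 8 from 3 — these are bridges.
That makes 4 bridges.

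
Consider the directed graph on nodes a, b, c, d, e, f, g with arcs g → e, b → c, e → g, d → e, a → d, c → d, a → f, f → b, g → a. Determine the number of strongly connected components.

{a, b, c, d, e, f, g} are all mutually reachable — one SCC of size 7.
That gives 1 strongly connected component.

1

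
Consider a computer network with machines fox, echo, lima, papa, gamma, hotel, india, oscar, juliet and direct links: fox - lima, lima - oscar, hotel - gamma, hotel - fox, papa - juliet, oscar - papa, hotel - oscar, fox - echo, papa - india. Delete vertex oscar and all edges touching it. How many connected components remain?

2

With oscar gone, the remaining components are: {papa, india, juliet}; {fox, echo, lima, gamma, hotel}.
That is 2 components.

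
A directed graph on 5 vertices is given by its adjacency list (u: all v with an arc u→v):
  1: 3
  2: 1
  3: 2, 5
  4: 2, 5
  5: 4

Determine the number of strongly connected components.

1

{1, 2, 3, 4, 5} are all mutually reachable — one SCC of size 5.
That gives 1 strongly connected component.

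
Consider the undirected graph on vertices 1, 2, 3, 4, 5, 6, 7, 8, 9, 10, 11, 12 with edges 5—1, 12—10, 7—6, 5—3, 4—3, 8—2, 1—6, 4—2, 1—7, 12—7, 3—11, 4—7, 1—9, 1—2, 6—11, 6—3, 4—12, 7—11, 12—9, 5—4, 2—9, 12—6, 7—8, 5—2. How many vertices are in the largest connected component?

Starting from 1 we can reach 1, 2, 3, 4, 5, 6, 7, 8, 9, 10, 11, 12. That is one component of size 12.
The largest has 12 vertices.

12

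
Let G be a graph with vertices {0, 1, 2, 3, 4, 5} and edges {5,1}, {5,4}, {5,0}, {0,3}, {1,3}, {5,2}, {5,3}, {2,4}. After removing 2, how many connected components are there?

With 2 gone, the remaining components are: {0, 1, 3, 4, 5}.
That is 1 component.

1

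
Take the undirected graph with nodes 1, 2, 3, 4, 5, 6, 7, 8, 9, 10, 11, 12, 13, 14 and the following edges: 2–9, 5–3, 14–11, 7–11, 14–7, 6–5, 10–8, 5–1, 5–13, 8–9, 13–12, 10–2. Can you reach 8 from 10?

From 10 we can reach 2, 8, 9, 10, which includes 8.

Yes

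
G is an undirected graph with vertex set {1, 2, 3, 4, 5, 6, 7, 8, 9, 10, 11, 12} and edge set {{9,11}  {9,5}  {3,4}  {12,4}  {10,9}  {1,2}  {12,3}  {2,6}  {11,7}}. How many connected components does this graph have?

8 is isolated — a component by itself.
Starting from 1 we can reach 1, 2, 6. That is one component of size 3.
Starting from 3 we can reach 3, 4, 12. That is one component of size 3.
Starting from 5 we can reach 5, 7, 9, 10, 11. That is one component of size 5.
Total: 4 components.

4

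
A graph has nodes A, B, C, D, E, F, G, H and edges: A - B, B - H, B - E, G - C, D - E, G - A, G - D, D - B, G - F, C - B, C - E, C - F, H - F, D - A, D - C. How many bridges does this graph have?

0

The edges on the cycle G-D-A-B-C-G are not bridges since each lies on that cycle.
Every edge lies on some cycle, so there are no bridges.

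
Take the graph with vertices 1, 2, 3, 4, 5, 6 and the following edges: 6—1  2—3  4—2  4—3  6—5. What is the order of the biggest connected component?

Starting from 1 we can reach 1, 5, 6. That is one component of size 3.
Starting from 2 we can reach 2, 3, 4. That is one component of size 3.
The largest has 3 vertices.

3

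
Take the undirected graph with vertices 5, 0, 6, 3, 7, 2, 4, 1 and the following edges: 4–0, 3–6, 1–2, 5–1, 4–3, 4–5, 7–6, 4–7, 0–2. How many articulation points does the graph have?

Removing 4 increases the component count from 1 to 2, so 4 is a cut vertex.
By contrast removing 1 leaves 1 component; it is not a cut vertex. No other vertex is a cut vertex either.

1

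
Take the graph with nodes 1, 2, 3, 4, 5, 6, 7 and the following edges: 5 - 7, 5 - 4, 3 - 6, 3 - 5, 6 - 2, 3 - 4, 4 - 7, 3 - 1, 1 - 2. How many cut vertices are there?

Removing 3 increases the component count from 1 to 2, so 3 is a cut vertex.
By contrast removing 4 leaves 1 component; it is not a cut vertex. No other vertex is a cut vertex either.

1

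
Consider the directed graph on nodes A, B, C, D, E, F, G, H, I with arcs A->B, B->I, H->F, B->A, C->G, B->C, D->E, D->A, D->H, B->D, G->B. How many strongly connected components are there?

5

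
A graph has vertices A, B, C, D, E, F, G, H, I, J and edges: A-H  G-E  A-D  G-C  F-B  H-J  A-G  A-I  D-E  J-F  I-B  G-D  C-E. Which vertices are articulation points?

Removing A increases the component count from 1 to 2, so A is a cut vertex.
By contrast removing D leaves 1 component; it is not a cut vertex. No other vertex is a cut vertex either.

A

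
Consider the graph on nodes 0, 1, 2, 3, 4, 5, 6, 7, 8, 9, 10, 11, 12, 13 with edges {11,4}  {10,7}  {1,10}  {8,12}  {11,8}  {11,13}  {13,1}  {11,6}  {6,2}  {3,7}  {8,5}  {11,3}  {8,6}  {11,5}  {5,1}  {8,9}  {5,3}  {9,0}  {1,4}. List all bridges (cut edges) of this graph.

0-9, 12-8, 2-6, 8-9

The edges on the cycle 11-8-6-11 are not bridges since each lies on that cycle.
But removing 0–9 disconnects 0 from 9; removing 6–2 disconnects 6 from 2; removing 8–12 disconnects 8 from 12; removing 8–9 disconnects 8 from 9 — these are bridges.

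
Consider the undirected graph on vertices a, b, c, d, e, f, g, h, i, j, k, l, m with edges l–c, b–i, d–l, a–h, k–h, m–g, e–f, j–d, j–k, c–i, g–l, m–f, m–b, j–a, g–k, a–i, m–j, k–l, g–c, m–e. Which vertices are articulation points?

m

Removing m increases the component count from 1 to 2, so m is a cut vertex.
By contrast removing l leaves 1 component; it is not a cut vertex. No other vertex is a cut vertex either.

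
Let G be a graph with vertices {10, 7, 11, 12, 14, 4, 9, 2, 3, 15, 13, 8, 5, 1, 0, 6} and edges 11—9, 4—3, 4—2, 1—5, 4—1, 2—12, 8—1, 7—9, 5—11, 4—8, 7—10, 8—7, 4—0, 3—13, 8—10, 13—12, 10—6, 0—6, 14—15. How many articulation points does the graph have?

1

Removing 4 increases the component count from 2 to 3, so 4 is a cut vertex.
By contrast removing 9 leaves 2 components; it is not a cut vertex. No other vertex is a cut vertex either.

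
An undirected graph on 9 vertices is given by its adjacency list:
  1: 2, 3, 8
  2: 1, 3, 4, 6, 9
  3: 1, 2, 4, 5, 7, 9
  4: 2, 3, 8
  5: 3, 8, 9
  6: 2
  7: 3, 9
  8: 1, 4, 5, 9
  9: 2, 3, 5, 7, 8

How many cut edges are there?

1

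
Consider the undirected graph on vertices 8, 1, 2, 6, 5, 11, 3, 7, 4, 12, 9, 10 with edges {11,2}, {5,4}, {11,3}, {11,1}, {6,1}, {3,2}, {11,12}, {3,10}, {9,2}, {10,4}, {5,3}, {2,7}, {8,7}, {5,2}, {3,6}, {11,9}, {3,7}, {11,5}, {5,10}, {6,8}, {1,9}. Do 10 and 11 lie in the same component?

Yes

From 10 we can reach 1, 2, 3, 4, 5, 6, 7, 8, 9, 10, 11, 12, which includes 11.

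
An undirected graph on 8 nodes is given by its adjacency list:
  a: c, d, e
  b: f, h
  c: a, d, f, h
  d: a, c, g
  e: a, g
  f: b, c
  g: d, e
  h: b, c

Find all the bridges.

none

The edges on the cycle c-f-b-h-c are not bridges since each lies on that cycle.
Every edge lies on some cycle, so there are no bridges.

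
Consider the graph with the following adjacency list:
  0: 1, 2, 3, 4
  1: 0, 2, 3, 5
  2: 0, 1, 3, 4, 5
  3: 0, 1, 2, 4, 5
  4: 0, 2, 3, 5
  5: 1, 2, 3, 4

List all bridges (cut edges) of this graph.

none

The edges on the cycle 1-3-0-4-5-1 are not bridges since each lies on that cycle.
Every edge lies on some cycle, so there are no bridges.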